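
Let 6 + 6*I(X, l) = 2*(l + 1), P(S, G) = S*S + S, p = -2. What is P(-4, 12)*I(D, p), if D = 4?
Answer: -16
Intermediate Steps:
P(S, G) = S + S² (P(S, G) = S² + S = S + S²)
I(X, l) = -⅔ + l/3 (I(X, l) = -1 + (2*(l + 1))/6 = -1 + (2*(1 + l))/6 = -1 + (2 + 2*l)/6 = -1 + (⅓ + l/3) = -⅔ + l/3)
P(-4, 12)*I(D, p) = (-4*(1 - 4))*(-⅔ + (⅓)*(-2)) = (-4*(-3))*(-⅔ - ⅔) = 12*(-4/3) = -16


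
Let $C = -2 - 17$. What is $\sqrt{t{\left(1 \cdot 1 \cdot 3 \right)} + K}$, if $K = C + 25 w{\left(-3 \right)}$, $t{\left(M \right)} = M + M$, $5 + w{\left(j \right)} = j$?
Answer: $i \sqrt{213} \approx 14.595 i$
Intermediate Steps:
$w{\left(j \right)} = -5 + j$
$t{\left(M \right)} = 2 M$
$C = -19$
$K = -219$ ($K = -19 + 25 \left(-5 - 3\right) = -19 + 25 \left(-8\right) = -19 - 200 = -219$)
$\sqrt{t{\left(1 \cdot 1 \cdot 3 \right)} + K} = \sqrt{2 \cdot 1 \cdot 1 \cdot 3 - 219} = \sqrt{2 \cdot 1 \cdot 3 - 219} = \sqrt{2 \cdot 3 - 219} = \sqrt{6 - 219} = \sqrt{-213} = i \sqrt{213}$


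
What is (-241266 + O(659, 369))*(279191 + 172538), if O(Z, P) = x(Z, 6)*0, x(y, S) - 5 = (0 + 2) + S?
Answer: -108986848914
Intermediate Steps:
x(y, S) = 7 + S (x(y, S) = 5 + ((0 + 2) + S) = 5 + (2 + S) = 7 + S)
O(Z, P) = 0 (O(Z, P) = (7 + 6)*0 = 13*0 = 0)
(-241266 + O(659, 369))*(279191 + 172538) = (-241266 + 0)*(279191 + 172538) = -241266*451729 = -108986848914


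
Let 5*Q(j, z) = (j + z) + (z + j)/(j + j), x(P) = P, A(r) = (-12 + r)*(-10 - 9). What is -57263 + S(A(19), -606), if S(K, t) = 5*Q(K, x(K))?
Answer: -57528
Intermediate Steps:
A(r) = 228 - 19*r (A(r) = (-12 + r)*(-19) = 228 - 19*r)
Q(j, z) = j/5 + z/5 + (j + z)/(10*j) (Q(j, z) = ((j + z) + (z + j)/(j + j))/5 = ((j + z) + (j + z)/((2*j)))/5 = ((j + z) + (j + z)*(1/(2*j)))/5 = ((j + z) + (j + z)/(2*j))/5 = (j + z + (j + z)/(2*j))/5 = j/5 + z/5 + (j + z)/(10*j))
S(K, t) = (K + K*(1 + 4*K))/(2*K) (S(K, t) = 5*((K + K*(1 + 2*K + 2*K))/(10*K)) = 5*((K + K*(1 + 4*K))/(10*K)) = (K + K*(1 + 4*K))/(2*K))
-57263 + S(A(19), -606) = -57263 + (1 + 2*(228 - 19*19)) = -57263 + (1 + 2*(228 - 361)) = -57263 + (1 + 2*(-133)) = -57263 + (1 - 266) = -57263 - 265 = -57528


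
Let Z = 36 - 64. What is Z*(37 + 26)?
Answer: -1764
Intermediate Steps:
Z = -28
Z*(37 + 26) = -28*(37 + 26) = -28*63 = -1764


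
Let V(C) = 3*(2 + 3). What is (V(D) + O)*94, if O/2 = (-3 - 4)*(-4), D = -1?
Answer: 6674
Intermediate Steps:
V(C) = 15 (V(C) = 3*5 = 15)
O = 56 (O = 2*((-3 - 4)*(-4)) = 2*(-7*(-4)) = 2*28 = 56)
(V(D) + O)*94 = (15 + 56)*94 = 71*94 = 6674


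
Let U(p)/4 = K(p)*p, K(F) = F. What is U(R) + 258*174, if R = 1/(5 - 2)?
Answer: 404032/9 ≈ 44892.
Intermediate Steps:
R = ⅓ (R = 1/3 = ⅓ ≈ 0.33333)
U(p) = 4*p² (U(p) = 4*(p*p) = 4*p²)
U(R) + 258*174 = 4*(⅓)² + 258*174 = 4*(⅑) + 44892 = 4/9 + 44892 = 404032/9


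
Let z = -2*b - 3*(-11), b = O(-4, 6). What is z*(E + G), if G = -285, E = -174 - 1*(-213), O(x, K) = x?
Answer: -10086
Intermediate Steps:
E = 39 (E = -174 + 213 = 39)
b = -4
z = 41 (z = -2*(-4) - 3*(-11) = 8 + 33 = 41)
z*(E + G) = 41*(39 - 285) = 41*(-246) = -10086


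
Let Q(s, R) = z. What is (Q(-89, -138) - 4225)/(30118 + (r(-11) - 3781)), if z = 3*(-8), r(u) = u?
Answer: -4249/26326 ≈ -0.16140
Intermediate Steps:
z = -24
Q(s, R) = -24
(Q(-89, -138) - 4225)/(30118 + (r(-11) - 3781)) = (-24 - 4225)/(30118 + (-11 - 3781)) = -4249/(30118 - 3792) = -4249/26326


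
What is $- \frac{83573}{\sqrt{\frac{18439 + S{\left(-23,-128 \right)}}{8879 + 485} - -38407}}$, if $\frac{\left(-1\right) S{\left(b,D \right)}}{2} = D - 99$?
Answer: $- \frac{167146 \sqrt{93552093109}}{119887347} \approx -426.43$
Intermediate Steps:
$S{\left(b,D \right)} = 198 - 2 D$ ($S{\left(b,D \right)} = - 2 \left(D - 99\right) = - 2 \left(-99 + D\right) = 198 - 2 D$)
$- \frac{83573}{\sqrt{\frac{18439 + S{\left(-23,-128 \right)}}{8879 + 485} - -38407}} = - \frac{83573}{\sqrt{\frac{18439 + \left(198 - -256\right)}{8879 + 485} - -38407}} = - \frac{83573}{\sqrt{\frac{18439 + \left(198 + 256\right)}{9364} + 38407}} = - \frac{83573}{\sqrt{\left(18439 + 454\right) \frac{1}{9364} + 38407}} = - \frac{83573}{\sqrt{18893 \cdot \frac{1}{9364} + 38407}} = - \frac{83573}{\sqrt{\frac{18893}{9364} + 38407}} = - \frac{83573}{\sqrt{\frac{359662041}{9364}}} = - \frac{83573}{\frac{3}{4682} \sqrt{93552093109}} = - 83573 \frac{2 \sqrt{93552093109}}{119887347} = - \frac{167146 \sqrt{93552093109}}{119887347}$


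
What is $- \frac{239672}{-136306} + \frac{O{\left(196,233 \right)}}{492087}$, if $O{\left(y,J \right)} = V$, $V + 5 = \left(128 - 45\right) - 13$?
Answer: $\frac{58974167677}{33537205311} \approx 1.7585$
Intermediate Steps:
$V = 65$ ($V = -5 + \left(\left(128 - 45\right) - 13\right) = -5 + \left(83 - 13\right) = -5 + 70 = 65$)
$O{\left(y,J \right)} = 65$
$- \frac{239672}{-136306} + \frac{O{\left(196,233 \right)}}{492087} = - \frac{239672}{-136306} + \frac{65}{492087} = \left(-239672\right) \left(- \frac{1}{136306}\right) + 65 \cdot \frac{1}{492087} = \frac{119836}{68153} + \frac{65}{492087} = \frac{58974167677}{33537205311}$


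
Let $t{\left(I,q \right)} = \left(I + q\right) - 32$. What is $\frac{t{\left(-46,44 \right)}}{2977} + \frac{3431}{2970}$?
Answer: $\frac{10113107}{8841690} \approx 1.1438$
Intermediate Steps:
$t{\left(I,q \right)} = -32 + I + q$
$\frac{t{\left(-46,44 \right)}}{2977} + \frac{3431}{2970} = \frac{-32 - 46 + 44}{2977} + \frac{3431}{2970} = \left(-34\right) \frac{1}{2977} + 3431 \cdot \frac{1}{2970} = - \frac{34}{2977} + \frac{3431}{2970} = \frac{10113107}{8841690}$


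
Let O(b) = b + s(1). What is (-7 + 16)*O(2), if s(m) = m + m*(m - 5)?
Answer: -9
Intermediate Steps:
s(m) = m + m*(-5 + m)
O(b) = -3 + b (O(b) = b + 1*(-4 + 1) = b + 1*(-3) = b - 3 = -3 + b)
(-7 + 16)*O(2) = (-7 + 16)*(-3 + 2) = 9*(-1) = -9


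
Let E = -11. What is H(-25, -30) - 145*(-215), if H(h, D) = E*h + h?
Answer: 31425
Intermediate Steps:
H(h, D) = -10*h (H(h, D) = -11*h + h = -10*h)
H(-25, -30) - 145*(-215) = -10*(-25) - 145*(-215) = 250 + 31175 = 31425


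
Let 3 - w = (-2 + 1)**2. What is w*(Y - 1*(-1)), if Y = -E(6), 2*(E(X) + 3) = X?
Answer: 2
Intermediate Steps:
E(X) = -3 + X/2
Y = 0 (Y = -(-3 + (1/2)*6) = -(-3 + 3) = -1*0 = 0)
w = 2 (w = 3 - (-2 + 1)**2 = 3 - 1*(-1)**2 = 3 - 1*1 = 3 - 1 = 2)
w*(Y - 1*(-1)) = 2*(0 - 1*(-1)) = 2*(0 + 1) = 2*1 = 2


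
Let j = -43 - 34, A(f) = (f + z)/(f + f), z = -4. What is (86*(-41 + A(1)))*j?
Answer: 281435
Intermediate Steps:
A(f) = (-4 + f)/(2*f) (A(f) = (f - 4)/(f + f) = (-4 + f)/((2*f)) = (-4 + f)*(1/(2*f)) = (-4 + f)/(2*f))
j = -77
(86*(-41 + A(1)))*j = (86*(-41 + (½)*(-4 + 1)/1))*(-77) = (86*(-41 + (½)*1*(-3)))*(-77) = (86*(-41 - 3/2))*(-77) = (86*(-85/2))*(-77) = -3655*(-77) = 281435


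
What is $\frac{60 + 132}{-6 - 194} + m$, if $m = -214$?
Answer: $- \frac{5374}{25} \approx -214.96$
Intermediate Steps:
$\frac{60 + 132}{-6 - 194} + m = \frac{60 + 132}{-6 - 194} - 214 = \frac{192}{-200} - 214 = 192 \left(- \frac{1}{200}\right) - 214 = - \frac{24}{25} - 214 = - \frac{5374}{25}$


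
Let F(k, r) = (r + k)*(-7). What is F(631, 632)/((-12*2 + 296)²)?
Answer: -8841/73984 ≈ -0.11950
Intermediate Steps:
F(k, r) = -7*k - 7*r (F(k, r) = (k + r)*(-7) = -7*k - 7*r)
F(631, 632)/((-12*2 + 296)²) = (-7*631 - 7*632)/((-12*2 + 296)²) = (-4417 - 4424)/((-24 + 296)²) = -8841/(272²) = -8841/73984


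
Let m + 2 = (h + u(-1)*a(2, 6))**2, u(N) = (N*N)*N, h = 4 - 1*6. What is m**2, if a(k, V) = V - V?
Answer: 4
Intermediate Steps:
a(k, V) = 0
h = -2 (h = 4 - 6 = -2)
u(N) = N**3 (u(N) = N**2*N = N**3)
m = 2 (m = -2 + (-2 + (-1)**3*0)**2 = -2 + (-2 - 1*0)**2 = -2 + (-2 + 0)**2 = -2 + (-2)**2 = -2 + 4 = 2)
m**2 = 2**2 = 4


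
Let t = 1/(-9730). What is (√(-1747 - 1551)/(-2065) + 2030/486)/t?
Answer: -9875950/243 + 278*I*√3298/59 ≈ -40642.0 + 270.59*I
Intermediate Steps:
t = -1/9730 ≈ -0.00010277
(√(-1747 - 1551)/(-2065) + 2030/486)/t = (√(-1747 - 1551)/(-2065) + 2030/486)/(-1/9730) = (√(-3298)*(-1/2065) + 2030*(1/486))*(-9730) = ((I*√3298)*(-1/2065) + 1015/243)*(-9730) = (-I*√3298/2065 + 1015/243)*(-9730) = (1015/243 - I*√3298/2065)*(-9730) = -9875950/243 + 278*I*√3298/59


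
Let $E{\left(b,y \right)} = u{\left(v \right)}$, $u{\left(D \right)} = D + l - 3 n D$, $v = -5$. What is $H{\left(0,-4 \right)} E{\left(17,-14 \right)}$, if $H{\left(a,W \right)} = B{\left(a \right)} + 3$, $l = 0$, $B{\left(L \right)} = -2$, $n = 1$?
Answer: $-5$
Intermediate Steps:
$H{\left(a,W \right)} = 1$ ($H{\left(a,W \right)} = -2 + 3 = 1$)
$u{\left(D \right)} = D$ ($u{\left(D \right)} = D + 0 \left(-3\right) 1 D = D + 0 \left(- 3 D\right) = D + 0 = D$)
$E{\left(b,y \right)} = -5$
$H{\left(0,-4 \right)} E{\left(17,-14 \right)} = 1 \left(-5\right) = -5$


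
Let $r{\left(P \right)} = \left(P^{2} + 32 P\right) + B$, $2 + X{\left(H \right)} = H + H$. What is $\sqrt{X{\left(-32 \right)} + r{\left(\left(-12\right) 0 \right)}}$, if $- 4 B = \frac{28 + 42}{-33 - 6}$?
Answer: $\frac{i \sqrt{398814}}{78} \approx 8.0964 i$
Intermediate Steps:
$X{\left(H \right)} = -2 + 2 H$ ($X{\left(H \right)} = -2 + \left(H + H\right) = -2 + 2 H$)
$B = \frac{35}{78}$ ($B = - \frac{\left(28 + 42\right) \frac{1}{-33 - 6}}{4} = - \frac{70 \frac{1}{-39}}{4} = - \frac{70 \left(- \frac{1}{39}\right)}{4} = \left(- \frac{1}{4}\right) \left(- \frac{70}{39}\right) = \frac{35}{78} \approx 0.44872$)
$r{\left(P \right)} = \frac{35}{78} + P^{2} + 32 P$ ($r{\left(P \right)} = \left(P^{2} + 32 P\right) + \frac{35}{78} = \frac{35}{78} + P^{2} + 32 P$)
$\sqrt{X{\left(-32 \right)} + r{\left(\left(-12\right) 0 \right)}} = \sqrt{\left(-2 + 2 \left(-32\right)\right) + \left(\frac{35}{78} + \left(\left(-12\right) 0\right)^{2} + 32 \left(\left(-12\right) 0\right)\right)} = \sqrt{\left(-2 - 64\right) + \left(\frac{35}{78} + 0^{2} + 32 \cdot 0\right)} = \sqrt{-66 + \left(\frac{35}{78} + 0 + 0\right)} = \sqrt{-66 + \frac{35}{78}} = \sqrt{- \frac{5113}{78}} = \frac{i \sqrt{398814}}{78}$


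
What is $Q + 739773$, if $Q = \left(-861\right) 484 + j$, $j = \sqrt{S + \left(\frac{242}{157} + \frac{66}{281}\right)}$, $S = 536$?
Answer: $323049 + \frac{2 \sqrt{261669794473}}{44117} \approx 3.2307 \cdot 10^{5}$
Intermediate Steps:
$j = \frac{2 \sqrt{261669794473}}{44117}$ ($j = \sqrt{536 + \left(\frac{242}{157} + \frac{66}{281}\right)} = \sqrt{536 + \frac{78364}{44117}} = \sqrt{\frac{23725076}{44117}} = \frac{2 \sqrt{261669794473}}{44117} \approx 23.19$)
$Q = -416724 + \frac{2 \sqrt{261669794473}}{44117}$ ($Q = \left(-861\right) 484 + \frac{2 \sqrt{261669794473}}{44117} = -416724 + \frac{2 \sqrt{261669794473}}{44117} \approx -4.167 \cdot 10^{5}$)
$Q + 739773 = \left(-416724 + \frac{2 \sqrt{261669794473}}{44117}\right) + 739773 = 323049 + \frac{2 \sqrt{261669794473}}{44117}$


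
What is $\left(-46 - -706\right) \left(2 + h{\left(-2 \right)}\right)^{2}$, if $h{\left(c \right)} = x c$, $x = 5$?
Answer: $42240$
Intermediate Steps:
$h{\left(c \right)} = 5 c$
$\left(-46 - -706\right) \left(2 + h{\left(-2 \right)}\right)^{2} = \left(-46 - -706\right) \left(2 + 5 \left(-2\right)\right)^{2} = \left(-46 + 706\right) \left(2 - 10\right)^{2} = 660 \left(-8\right)^{2} = 660 \cdot 64 = 42240$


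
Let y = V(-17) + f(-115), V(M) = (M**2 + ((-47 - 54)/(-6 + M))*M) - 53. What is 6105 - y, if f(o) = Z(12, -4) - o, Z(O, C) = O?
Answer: 133783/23 ≈ 5816.6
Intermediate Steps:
f(o) = 12 - o
V(M) = -53 + M**2 - 101*M/(-6 + M) (V(M) = (M**2 + (-101/(-6 + M))*M) - 53 = (M**2 - 101*M/(-6 + M)) - 53 = -53 + M**2 - 101*M/(-6 + M))
y = 6632/23 (y = (318 + (-17)**3 - 154*(-17) - 6*(-17)**2)/(-6 - 17) + (12 - 1*(-115)) = (318 - 4913 + 2618 - 6*289)/(-23) + (12 + 115) = -(318 - 4913 + 2618 - 1734)/23 + 127 = -1/23*(-3711) + 127 = 3711/23 + 127 = 6632/23 ≈ 288.35)
6105 - y = 6105 - 1*6632/23 = 6105 - 6632/23 = 133783/23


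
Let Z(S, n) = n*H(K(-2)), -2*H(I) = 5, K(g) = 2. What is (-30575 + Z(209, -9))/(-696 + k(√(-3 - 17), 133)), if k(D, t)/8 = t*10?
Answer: -5555/1808 ≈ -3.0725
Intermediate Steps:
H(I) = -5/2 (H(I) = -½*5 = -5/2)
k(D, t) = 80*t (k(D, t) = 8*(t*10) = 8*(10*t) = 80*t)
Z(S, n) = -5*n/2 (Z(S, n) = n*(-5/2) = -5*n/2)
(-30575 + Z(209, -9))/(-696 + k(√(-3 - 17), 133)) = (-30575 - 5/2*(-9))/(-696 + 80*133) = (-30575 + 45/2)/(-696 + 10640) = -61105/2/9944 = -61105/2*1/9944 = -5555/1808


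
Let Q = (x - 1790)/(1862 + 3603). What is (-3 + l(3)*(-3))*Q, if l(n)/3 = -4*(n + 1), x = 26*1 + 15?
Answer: -246609/5465 ≈ -45.125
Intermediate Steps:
x = 41 (x = 26 + 15 = 41)
l(n) = -12 - 12*n (l(n) = 3*(-4*(n + 1)) = 3*(-4*(1 + n)) = 3*(-4 - 4*n) = -12 - 12*n)
Q = -1749/5465 (Q = (41 - 1790)/(1862 + 3603) = -1749/5465 ≈ -0.32004)
(-3 + l(3)*(-3))*Q = (-3 + (-12 - 12*3)*(-3))*(-1749/5465) = (-3 + (-12 - 36)*(-3))*(-1749/5465) = (-3 - 48*(-3))*(-1749/5465) = (-3 + 144)*(-1749/5465) = 141*(-1749/5465) = -246609/5465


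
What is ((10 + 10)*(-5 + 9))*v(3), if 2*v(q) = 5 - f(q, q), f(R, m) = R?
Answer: 80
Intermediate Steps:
v(q) = 5/2 - q/2 (v(q) = (5 - q)/2 = 5/2 - q/2)
((10 + 10)*(-5 + 9))*v(3) = ((10 + 10)*(-5 + 9))*(5/2 - 1/2*3) = (20*4)*(5/2 - 3/2) = 80*1 = 80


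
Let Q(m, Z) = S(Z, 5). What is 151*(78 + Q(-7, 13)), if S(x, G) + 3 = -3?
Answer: 10872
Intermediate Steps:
S(x, G) = -6 (S(x, G) = -3 - 3 = -6)
Q(m, Z) = -6
151*(78 + Q(-7, 13)) = 151*(78 - 6) = 151*72 = 10872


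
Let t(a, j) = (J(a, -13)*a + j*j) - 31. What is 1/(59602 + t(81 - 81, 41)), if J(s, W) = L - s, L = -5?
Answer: 1/61252 ≈ 1.6326e-5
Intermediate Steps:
J(s, W) = -5 - s
t(a, j) = -31 + j**2 + a*(-5 - a) (t(a, j) = ((-5 - a)*a + j*j) - 31 = (a*(-5 - a) + j**2) - 31 = (j**2 + a*(-5 - a)) - 31 = -31 + j**2 + a*(-5 - a))
1/(59602 + t(81 - 81, 41)) = 1/(59602 + (-31 + 41**2 - (81 - 81)*(5 + (81 - 81)))) = 1/(59602 + (-31 + 1681 - 1*0*(5 + 0))) = 1/(59602 + (-31 + 1681 - 1*0*5)) = 1/(59602 + (-31 + 1681 + 0)) = 1/(59602 + 1650) = 1/61252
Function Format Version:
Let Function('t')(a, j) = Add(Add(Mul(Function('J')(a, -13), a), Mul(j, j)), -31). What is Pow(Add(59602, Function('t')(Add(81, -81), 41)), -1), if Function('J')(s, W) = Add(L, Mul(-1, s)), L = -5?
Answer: Rational(1, 61252) ≈ 1.6326e-5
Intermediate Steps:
Function('J')(s, W) = Add(-5, Mul(-1, s))
Function('t')(a, j) = Add(-31, Pow(j, 2), Mul(a, Add(-5, Mul(-1, a)))) (Function('t')(a, j) = Add(Add(Mul(Add(-5, Mul(-1, a)), a), Mul(j, j)), -31) = Add(Add(Mul(a, Add(-5, Mul(-1, a))), Pow(j, 2)), -31) = Add(Add(Pow(j, 2), Mul(a, Add(-5, Mul(-1, a)))), -31) = Add(-31, Pow(j, 2), Mul(a, Add(-5, Mul(-1, a)))))
Pow(Add(59602, Function('t')(Add(81, -81), 41)), -1) = Pow(Add(59602, Add(-31, Pow(41, 2), Mul(-1, Add(81, -81), Add(5, Add(81, -81))))), -1) = Pow(Add(59602, Add(-31, 1681, Mul(-1, 0, Add(5, 0)))), -1) = Pow(Add(59602, Add(-31, 1681, Mul(-1, 0, 5))), -1) = Pow(Add(59602, Add(-31, 1681, 0)), -1) = Pow(Add(59602, 1650), -1) = Pow(61252, -1) = Rational(1, 61252)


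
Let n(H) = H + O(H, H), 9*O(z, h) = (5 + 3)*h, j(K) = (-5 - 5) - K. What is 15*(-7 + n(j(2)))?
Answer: -445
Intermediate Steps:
j(K) = -10 - K
O(z, h) = 8*h/9 (O(z, h) = ((5 + 3)*h)/9 = (8*h)/9 = 8*h/9)
n(H) = 17*H/9 (n(H) = H + 8*H/9 = 17*H/9)
15*(-7 + n(j(2))) = 15*(-7 + 17*(-10 - 1*2)/9) = 15*(-7 + 17*(-10 - 2)/9) = 15*(-7 + (17/9)*(-12)) = 15*(-7 - 68/3) = 15*(-89/3) = -445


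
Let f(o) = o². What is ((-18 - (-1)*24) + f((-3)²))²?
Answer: 7569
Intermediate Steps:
((-18 - (-1)*24) + f((-3)²))² = ((-18 - (-1)*24) + ((-3)²)²)² = ((-18 - 1*(-24)) + 9²)² = ((-18 + 24) + 81)² = (6 + 81)² = 87² = 7569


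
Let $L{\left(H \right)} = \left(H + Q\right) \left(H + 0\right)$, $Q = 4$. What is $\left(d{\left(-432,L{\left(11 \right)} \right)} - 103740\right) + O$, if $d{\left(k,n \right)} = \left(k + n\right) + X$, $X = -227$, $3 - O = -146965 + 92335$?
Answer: $-49601$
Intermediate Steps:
$L{\left(H \right)} = H \left(4 + H\right)$ ($L{\left(H \right)} = \left(H + 4\right) \left(H + 0\right) = \left(4 + H\right) H = H \left(4 + H\right)$)
$O = 54633$ ($O = 3 - \left(-146965 + 92335\right) = 3 - -54630 = 3 + 54630 = 54633$)
$d{\left(k,n \right)} = -227 + k + n$ ($d{\left(k,n \right)} = \left(k + n\right) - 227 = -227 + k + n$)
$\left(d{\left(-432,L{\left(11 \right)} \right)} - 103740\right) + O = \left(\left(-227 - 432 + 11 \left(4 + 11\right)\right) - 103740\right) + 54633 = \left(\left(-227 - 432 + 11 \cdot 15\right) - 103740\right) + 54633 = \left(\left(-227 - 432 + 165\right) - 103740\right) + 54633 = \left(-494 - 103740\right) + 54633 = -104234 + 54633 = -49601$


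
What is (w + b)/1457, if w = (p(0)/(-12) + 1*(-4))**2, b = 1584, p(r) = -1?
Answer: 230305/209808 ≈ 1.0977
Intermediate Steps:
w = 2209/144 (w = (-1/(-12) + 1*(-4))**2 = (-1*(-1/12) - 4)**2 = (1/12 - 4)**2 = (-47/12)**2 = 2209/144 ≈ 15.340)
(w + b)/1457 = (2209/144 + 1584)/1457 = (230305/144)*(1/1457) = 230305/209808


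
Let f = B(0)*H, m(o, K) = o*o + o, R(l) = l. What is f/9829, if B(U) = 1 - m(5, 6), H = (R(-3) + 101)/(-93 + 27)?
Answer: 1421/324357 ≈ 0.0043810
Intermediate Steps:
m(o, K) = o + o² (m(o, K) = o² + o = o + o²)
H = -49/33 (H = (-3 + 101)/(-93 + 27) = 98/(-66) = 98*(-1/66) = -49/33 ≈ -1.4848)
B(U) = -29 (B(U) = 1 - 5*(1 + 5) = 1 - 5*6 = 1 - 1*30 = 1 - 30 = -29)
f = 1421/33 (f = -29*(-49/33) = 1421/33 ≈ 43.061)
f/9829 = (1421/33)/9829 = (1421/33)*(1/9829) = 1421/324357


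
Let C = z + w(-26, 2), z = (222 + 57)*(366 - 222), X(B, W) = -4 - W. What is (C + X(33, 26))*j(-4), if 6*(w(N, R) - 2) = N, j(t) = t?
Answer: -481724/3 ≈ -1.6057e+5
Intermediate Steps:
w(N, R) = 2 + N/6
z = 40176 (z = 279*144 = 40176)
C = 120521/3 (C = 40176 + (2 + (⅙)*(-26)) = 40176 + (2 - 13/3) = 40176 - 7/3 = 120521/3 ≈ 40174.)
(C + X(33, 26))*j(-4) = (120521/3 + (-4 - 1*26))*(-4) = (120521/3 + (-4 - 26))*(-4) = (120521/3 - 30)*(-4) = (120431/3)*(-4) = -481724/3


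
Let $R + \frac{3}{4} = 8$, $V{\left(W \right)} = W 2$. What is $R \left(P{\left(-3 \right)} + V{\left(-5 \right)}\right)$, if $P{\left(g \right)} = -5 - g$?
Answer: $-87$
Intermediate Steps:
$V{\left(W \right)} = 2 W$
$R = \frac{29}{4}$ ($R = - \frac{3}{4} + 8 = \frac{29}{4} \approx 7.25$)
$R \left(P{\left(-3 \right)} + V{\left(-5 \right)}\right) = \frac{29 \left(\left(-5 - -3\right) + 2 \left(-5\right)\right)}{4} = \frac{29 \left(\left(-5 + 3\right) - 10\right)}{4} = \frac{29 \left(-2 - 10\right)}{4} = \frac{29}{4} \left(-12\right) = -87$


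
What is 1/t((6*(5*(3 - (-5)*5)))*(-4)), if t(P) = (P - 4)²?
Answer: 1/11316496 ≈ 8.8367e-8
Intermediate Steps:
t(P) = (-4 + P)²
1/t((6*(5*(3 - (-5)*5)))*(-4)) = 1/((-4 + (6*(5*(3 - (-5)*5)))*(-4))²) = 1/((-4 + (6*(5*(3 - 1*(-25))))*(-4))²) = 1/((-4 + (6*(5*(3 + 25)))*(-4))²) = 1/((-4 + (6*(5*28))*(-4))²) = 1/((-4 + (6*140)*(-4))²) = 1/((-4 + 840*(-4))²) = 1/((-4 - 3360)²) = 1/((-3364)²) = 1/11316496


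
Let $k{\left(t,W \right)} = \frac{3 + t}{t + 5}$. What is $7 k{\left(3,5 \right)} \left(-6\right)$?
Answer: $- \frac{63}{2} \approx -31.5$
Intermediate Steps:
$k{\left(t,W \right)} = \frac{3 + t}{5 + t}$
$7 k{\left(3,5 \right)} \left(-6\right) = 7 \frac{3 + 3}{5 + 3} \left(-6\right) = 7 \cdot \frac{1}{8} \cdot 6 \left(-6\right) = 7 \cdot \frac{3}{4} \left(-6\right) = \frac{21}{4} \left(-6\right) = - \frac{63}{2}$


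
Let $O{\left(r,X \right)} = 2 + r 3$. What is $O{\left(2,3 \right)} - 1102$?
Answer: $-1094$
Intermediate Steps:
$O{\left(r,X \right)} = 2 + 3 r$
$O{\left(2,3 \right)} - 1102 = \left(2 + 3 \cdot 2\right) - 1102 = \left(2 + 6\right) - 1102 = 8 - 1102 = -1094$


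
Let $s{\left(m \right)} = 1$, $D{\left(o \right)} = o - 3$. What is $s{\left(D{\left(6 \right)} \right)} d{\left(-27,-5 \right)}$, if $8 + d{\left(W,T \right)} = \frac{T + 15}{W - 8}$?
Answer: $- \frac{58}{7} \approx -8.2857$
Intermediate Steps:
$D{\left(o \right)} = -3 + o$ ($D{\left(o \right)} = o - 3 = -3 + o$)
$d{\left(W,T \right)} = -8 + \frac{15 + T}{-8 + W}$ ($d{\left(W,T \right)} = -8 + \frac{T + 15}{W - 8} = -8 + \frac{15 + T}{-8 + W}$)
$s{\left(D{\left(6 \right)} \right)} d{\left(-27,-5 \right)} = 1 \frac{79 - 5 - -216}{-8 - 27} = 1 \frac{79 - 5 + 216}{-35} = 1 \left(\left(- \frac{1}{35}\right) 290\right) = 1 \left(- \frac{58}{7}\right) = - \frac{58}{7}$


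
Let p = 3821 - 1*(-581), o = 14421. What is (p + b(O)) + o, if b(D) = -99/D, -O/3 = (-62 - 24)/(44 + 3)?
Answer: 1617227/86 ≈ 18805.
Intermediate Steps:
O = 258/47 (O = -3*(-62 - 24)/(44 + 3) = -(-258)/47 = -3*(-86/47) = 258/47 ≈ 5.4894)
p = 4402 (p = 3821 + 581 = 4402)
(p + b(O)) + o = (4402 - 99/258/47) + 14421 = (4402 - 99*47/258) + 14421 = (4402 - 1551/86) + 14421 = 377021/86 + 14421 = 1617227/86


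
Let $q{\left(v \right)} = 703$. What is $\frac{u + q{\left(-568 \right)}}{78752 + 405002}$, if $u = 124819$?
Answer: $\frac{62761}{241877} \approx 0.25947$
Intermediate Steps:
$\frac{u + q{\left(-568 \right)}}{78752 + 405002} = \frac{124819 + 703}{78752 + 405002} = \frac{125522}{483754} = 125522 \cdot \frac{1}{483754} = \frac{62761}{241877}$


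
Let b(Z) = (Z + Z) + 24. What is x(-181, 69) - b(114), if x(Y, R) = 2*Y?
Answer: -614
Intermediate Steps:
b(Z) = 24 + 2*Z (b(Z) = 2*Z + 24 = 24 + 2*Z)
x(-181, 69) - b(114) = 2*(-181) - (24 + 2*114) = -362 - (24 + 228) = -362 - 1*252 = -362 - 252 = -614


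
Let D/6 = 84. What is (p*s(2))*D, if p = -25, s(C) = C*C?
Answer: -50400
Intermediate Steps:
s(C) = C²
D = 504 (D = 6*84 = 504)
(p*s(2))*D = -25*2²*504 = -25*4*504 = -100*504 = -50400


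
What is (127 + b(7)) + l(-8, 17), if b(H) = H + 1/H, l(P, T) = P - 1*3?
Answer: 862/7 ≈ 123.14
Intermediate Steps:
l(P, T) = -3 + P (l(P, T) = P - 3 = -3 + P)
(127 + b(7)) + l(-8, 17) = (127 + (7 + 1/7)) + (-3 - 8) = (127 + (7 + ⅐)) - 11 = (127 + 50/7) - 11 = 939/7 - 11 = 862/7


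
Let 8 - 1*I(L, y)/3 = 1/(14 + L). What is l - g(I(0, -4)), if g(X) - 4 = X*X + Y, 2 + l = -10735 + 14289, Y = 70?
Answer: 570799/196 ≈ 2912.2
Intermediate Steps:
I(L, y) = 24 - 3/(14 + L)
l = 3552 (l = -2 + (-10735 + 14289) = -2 + 3554 = 3552)
g(X) = 74 + X**2 (g(X) = 4 + (X*X + 70) = 4 + (X**2 + 70) = 4 + (70 + X**2) = 74 + X**2)
l - g(I(0, -4)) = 3552 - (74 + (3*(111 + 8*0)/(14 + 0))**2) = 3552 - (74 + (3*(111 + 0)/14)**2) = 3552 - (74 + (3*(1/14)*111)**2) = 3552 - (74 + (333/14)**2) = 3552 - (74 + 110889/196) = 3552 - 1*125393/196 = 3552 - 125393/196 = 570799/196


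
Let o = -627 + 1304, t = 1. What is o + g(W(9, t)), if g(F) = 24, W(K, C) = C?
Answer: 701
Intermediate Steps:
o = 677
o + g(W(9, t)) = 677 + 24 = 701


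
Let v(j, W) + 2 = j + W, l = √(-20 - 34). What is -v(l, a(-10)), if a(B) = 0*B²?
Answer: 2 - 3*I*√6 ≈ 2.0 - 7.3485*I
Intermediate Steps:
a(B) = 0
l = 3*I*√6 (l = √(-54) = 3*I*√6 ≈ 7.3485*I)
v(j, W) = -2 + W + j (v(j, W) = -2 + (j + W) = -2 + (W + j) = -2 + W + j)
-v(l, a(-10)) = -(-2 + 0 + 3*I*√6) = -(-2 + 3*I*√6) = 2 - 3*I*√6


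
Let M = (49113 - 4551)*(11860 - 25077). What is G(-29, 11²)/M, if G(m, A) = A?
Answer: -121/588975954 ≈ -2.0544e-7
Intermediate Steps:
M = -588975954 (M = 44562*(-13217) = -588975954)
G(-29, 11²)/M = 11²/(-588975954) = 121*(-1/588975954) = -121/588975954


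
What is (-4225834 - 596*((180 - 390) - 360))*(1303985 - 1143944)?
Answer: -621937570674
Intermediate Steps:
(-4225834 - 596*((180 - 390) - 360))*(1303985 - 1143944) = (-4225834 - 596*(-210 - 360))*160041 = (-4225834 - 596*(-570))*160041 = (-4225834 + 339720)*160041 = -3886114*160041 = -621937570674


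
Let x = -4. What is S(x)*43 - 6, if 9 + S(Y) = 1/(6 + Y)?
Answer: -743/2 ≈ -371.50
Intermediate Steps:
S(Y) = -9 + 1/(6 + Y)
S(x)*43 - 6 = ((-53 - 9*(-4))/(6 - 4))*43 - 6 = ((-53 + 36)/2)*43 - 6 = ((½)*(-17))*43 - 6 = -17/2*43 - 6 = -731/2 - 6 = -743/2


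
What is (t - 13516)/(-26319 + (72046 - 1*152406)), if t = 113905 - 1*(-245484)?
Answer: -345873/106679 ≈ -3.2422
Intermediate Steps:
t = 359389 (t = 113905 + 245484 = 359389)
(t - 13516)/(-26319 + (72046 - 1*152406)) = (359389 - 13516)/(-26319 + (72046 - 1*152406)) = 345873/(-26319 + (72046 - 152406)) = 345873/(-26319 - 80360) = 345873/(-106679) = 345873*(-1/106679) = -345873/106679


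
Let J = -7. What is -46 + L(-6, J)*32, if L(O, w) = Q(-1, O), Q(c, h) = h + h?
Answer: -430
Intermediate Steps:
Q(c, h) = 2*h
L(O, w) = 2*O
-46 + L(-6, J)*32 = -46 + (2*(-6))*32 = -46 - 12*32 = -46 - 384 = -430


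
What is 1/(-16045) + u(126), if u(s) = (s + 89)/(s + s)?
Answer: 3449423/4043340 ≈ 0.85311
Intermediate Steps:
u(s) = (89 + s)/(2*s) (u(s) = (89 + s)/((2*s)) = (89 + s)*(1/(2*s)) = (89 + s)/(2*s))
1/(-16045) + u(126) = 1/(-16045) + (1/2)*(89 + 126)/126 = -1/16045 + (1/2)*(1/126)*215 = -1/16045 + 215/252 = 3449423/4043340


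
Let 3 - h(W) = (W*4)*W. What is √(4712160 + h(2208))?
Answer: I*√14788893 ≈ 3845.6*I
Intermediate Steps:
h(W) = 3 - 4*W² (h(W) = 3 - W*4*W = 3 - 4*W*W = 3 - 4*W²)
√(4712160 + h(2208)) = √(4712160 + (3 - 4*2208²)) = √(4712160 + (3 - 4*4875264)) = √(4712160 + (3 - 19501056)) = √(4712160 - 19501053) = √(-14788893) = I*√14788893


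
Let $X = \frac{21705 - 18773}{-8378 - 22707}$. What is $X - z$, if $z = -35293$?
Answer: $\frac{1097079973}{31085} \approx 35293.0$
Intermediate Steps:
$X = - \frac{2932}{31085}$ ($X = \frac{2932}{-31085} = 2932 \left(- \frac{1}{31085}\right) = - \frac{2932}{31085} \approx -0.094322$)
$X - z = - \frac{2932}{31085} - -35293 = - \frac{2932}{31085} + 35293 = \frac{1097079973}{31085}$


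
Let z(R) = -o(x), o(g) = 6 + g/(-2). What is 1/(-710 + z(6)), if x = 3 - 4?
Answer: -2/1433 ≈ -0.0013957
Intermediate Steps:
x = -1
o(g) = 6 - g/2 (o(g) = 6 + g*(-½) = 6 - g/2)
z(R) = -13/2 (z(R) = -(6 - ½*(-1)) = -(6 + ½) = -1*13/2 = -13/2)
1/(-710 + z(6)) = 1/(-710 - 13/2) = 1/(-1433/2) = -2/1433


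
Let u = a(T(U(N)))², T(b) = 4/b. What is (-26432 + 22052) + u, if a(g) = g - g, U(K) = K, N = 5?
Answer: -4380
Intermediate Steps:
a(g) = 0
u = 0 (u = 0² = 0)
(-26432 + 22052) + u = (-26432 + 22052) + 0 = -4380 + 0 = -4380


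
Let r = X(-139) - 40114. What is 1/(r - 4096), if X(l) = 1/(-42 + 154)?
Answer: -112/4951519 ≈ -2.2619e-5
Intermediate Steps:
X(l) = 1/112
r = -4492767/112 (r = 1/112 - 40114 = -4492767/112 ≈ -40114.)
1/(r - 4096) = 1/(-4492767/112 - 4096) = 1/(-4951519/112) = -112/4951519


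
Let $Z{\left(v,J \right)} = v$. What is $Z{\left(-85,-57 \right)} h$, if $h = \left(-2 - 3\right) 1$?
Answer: $425$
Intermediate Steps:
$h = -5$ ($h = \left(-5\right) 1 = -5$)
$Z{\left(-85,-57 \right)} h = \left(-85\right) \left(-5\right) = 425$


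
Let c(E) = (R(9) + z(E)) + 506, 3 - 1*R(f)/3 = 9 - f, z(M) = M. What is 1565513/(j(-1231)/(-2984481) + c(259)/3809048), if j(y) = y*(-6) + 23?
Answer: -8898400458098878572/12955624169 ≈ -6.8684e+8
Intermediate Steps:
R(f) = -18 + 3*f (R(f) = 9 - 3*(9 - f) = 9 + (-27 + 3*f) = -18 + 3*f)
j(y) = 23 - 6*y (j(y) = -6*y + 23 = 23 - 6*y)
c(E) = 515 + E (c(E) = ((-18 + 3*9) + E) + 506 = ((-18 + 27) + E) + 506 = (9 + E) + 506 = 515 + E)
1565513/(j(-1231)/(-2984481) + c(259)/3809048) = 1565513/((23 - 6*(-1231))/(-2984481) + (515 + 259)/3809048) = 1565513/((23 + 7386)*(-1/2984481) + 774*(1/3809048)) = 1565513/(7409*(-1/2984481) + 387/1904524) = 1565513/(-7409/2984481 + 387/1904524) = 1565513/(-12955624169/5684015692044) = 1565513*(-5684015692044/12955624169) = -8898400458098878572/12955624169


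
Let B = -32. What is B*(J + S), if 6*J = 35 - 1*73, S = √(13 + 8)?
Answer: 608/3 - 32*√21 ≈ 56.024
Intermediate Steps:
S = √21 ≈ 4.5826
J = -19/3 (J = (35 - 1*73)/6 = (35 - 73)/6 = (⅙)*(-38) = -19/3 ≈ -6.3333)
B*(J + S) = -32*(-19/3 + √21) = 608/3 - 32*√21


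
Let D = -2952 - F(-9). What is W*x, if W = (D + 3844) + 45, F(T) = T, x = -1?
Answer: -946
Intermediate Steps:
D = -2943 (D = -2952 - 1*(-9) = -2952 + 9 = -2943)
W = 946 (W = (-2943 + 3844) + 45 = 901 + 45 = 946)
W*x = 946*(-1) = -946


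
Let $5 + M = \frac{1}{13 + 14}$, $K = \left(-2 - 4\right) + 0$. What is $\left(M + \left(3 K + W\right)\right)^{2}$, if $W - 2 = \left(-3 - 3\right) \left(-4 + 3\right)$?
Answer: $\frac{163216}{729} \approx 223.89$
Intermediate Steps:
$K = -6$ ($K = -6 + 0 = -6$)
$W = 8$ ($W = 2 + \left(-3 - 3\right) \left(-4 + 3\right) = 2 - -6 = 2 + 6 = 8$)
$M = - \frac{134}{27}$ ($M = -5 + \frac{1}{13 + 14} = -5 + \frac{1}{27} = - \frac{134}{27} \approx -4.963$)
$\left(M + \left(3 K + W\right)\right)^{2} = \left(- \frac{134}{27} + \left(3 \left(-6\right) + 8\right)\right)^{2} = \left(- \frac{134}{27} + \left(-18 + 8\right)\right)^{2} = \left(- \frac{134}{27} - 10\right)^{2} = \left(- \frac{404}{27}\right)^{2} = \frac{163216}{729}$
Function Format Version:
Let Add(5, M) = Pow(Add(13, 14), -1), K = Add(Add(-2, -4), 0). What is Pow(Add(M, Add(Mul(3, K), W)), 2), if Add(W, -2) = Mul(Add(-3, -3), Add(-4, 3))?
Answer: Rational(163216, 729) ≈ 223.89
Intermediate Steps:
K = -6 (K = Add(-6, 0) = -6)
W = 8 (W = Add(2, Mul(Add(-3, -3), Add(-4, 3))) = Add(2, Mul(-6, -1)) = Add(2, 6) = 8)
M = Rational(-134, 27) (M = Add(-5, Pow(Add(13, 14), -1)) = Add(-5, Pow(27, -1)) = Add(-5, Rational(1, 27)) = Rational(-134, 27) ≈ -4.9630)
Pow(Add(M, Add(Mul(3, K), W)), 2) = Pow(Add(Rational(-134, 27), Add(Mul(3, -6), 8)), 2) = Pow(Add(Rational(-134, 27), Add(-18, 8)), 2) = Pow(Add(Rational(-134, 27), -10), 2) = Pow(Rational(-404, 27), 2) = Rational(163216, 729)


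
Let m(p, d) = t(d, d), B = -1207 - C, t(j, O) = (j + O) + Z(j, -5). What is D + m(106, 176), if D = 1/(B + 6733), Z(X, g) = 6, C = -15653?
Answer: 7582083/21179 ≈ 358.00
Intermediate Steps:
t(j, O) = 6 + O + j (t(j, O) = (j + O) + 6 = (O + j) + 6 = 6 + O + j)
B = 14446 (B = -1207 - 1*(-15653) = -1207 + 15653 = 14446)
m(p, d) = 6 + 2*d (m(p, d) = 6 + d + d = 6 + 2*d)
D = 1/21179 (D = 1/(14446 + 6733) = 1/21179 ≈ 4.7217e-5)
D + m(106, 176) = 1/21179 + (6 + 2*176) = 1/21179 + (6 + 352) = 1/21179 + 358 = 7582083/21179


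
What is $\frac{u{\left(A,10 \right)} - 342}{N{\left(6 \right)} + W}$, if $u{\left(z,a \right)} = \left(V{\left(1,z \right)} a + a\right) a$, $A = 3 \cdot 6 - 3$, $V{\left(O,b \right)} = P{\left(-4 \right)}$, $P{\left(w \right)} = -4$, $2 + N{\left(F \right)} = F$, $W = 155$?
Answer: $- \frac{214}{53} \approx -4.0377$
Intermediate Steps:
$N{\left(F \right)} = -2 + F$
$V{\left(O,b \right)} = -4$
$A = 15$ ($A = 18 - 3 = 15$)
$u{\left(z,a \right)} = - 3 a^{2}$ ($u{\left(z,a \right)} = \left(- 4 a + a\right) a = - 3 a a = - 3 a^{2}$)
$\frac{u{\left(A,10 \right)} - 342}{N{\left(6 \right)} + W} = \frac{- 3 \cdot 10^{2} - 342}{\left(-2 + 6\right) + 155} = \frac{\left(-3\right) 100 - 342}{4 + 155} = \frac{-300 - 342}{159} = \left(-642\right) \frac{1}{159} = - \frac{214}{53}$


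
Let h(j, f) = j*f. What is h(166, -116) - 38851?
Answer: -58107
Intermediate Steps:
h(j, f) = f*j
h(166, -116) - 38851 = -116*166 - 38851 = -19256 - 38851 = -58107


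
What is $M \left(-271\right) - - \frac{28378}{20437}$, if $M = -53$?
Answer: $\frac{293565009}{20437} \approx 14364.0$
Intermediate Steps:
$M \left(-271\right) - - \frac{28378}{20437} = \left(-53\right) \left(-271\right) - - \frac{28378}{20437} = 14363 - \left(-28378\right) \frac{1}{20437} = 14363 - - \frac{28378}{20437} = 14363 + \frac{28378}{20437} = \frac{293565009}{20437}$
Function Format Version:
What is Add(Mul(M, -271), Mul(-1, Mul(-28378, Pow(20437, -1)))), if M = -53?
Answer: Rational(293565009, 20437) ≈ 14364.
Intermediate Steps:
Add(Mul(M, -271), Mul(-1, Mul(-28378, Pow(20437, -1)))) = Add(Mul(-53, -271), Mul(-1, Mul(-28378, Pow(20437, -1)))) = Add(14363, Mul(-1, Mul(-28378, Rational(1, 20437)))) = Add(14363, Mul(-1, Rational(-28378, 20437))) = Add(14363, Rational(28378, 20437)) = Rational(293565009, 20437)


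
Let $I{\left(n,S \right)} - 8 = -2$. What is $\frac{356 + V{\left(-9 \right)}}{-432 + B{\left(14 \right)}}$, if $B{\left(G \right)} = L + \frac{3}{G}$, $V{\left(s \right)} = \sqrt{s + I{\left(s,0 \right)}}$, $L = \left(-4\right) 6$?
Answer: $- \frac{4984}{6381} - \frac{14 i \sqrt{3}}{6381} \approx -0.78107 - 0.0038001 i$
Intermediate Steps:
$I{\left(n,S \right)} = 6$ ($I{\left(n,S \right)} = 8 - 2 = 6$)
$L = -24$
$V{\left(s \right)} = \sqrt{6 + s}$ ($V{\left(s \right)} = \sqrt{s + 6} = \sqrt{6 + s}$)
$B{\left(G \right)} = -24 + \frac{3}{G}$
$\frac{356 + V{\left(-9 \right)}}{-432 + B{\left(14 \right)}} = \frac{356 + \sqrt{6 - 9}}{-432 - \left(24 - \frac{3}{14}\right)} = \frac{356 + \sqrt{-3}}{-432 + \left(-24 + 3 \cdot \frac{1}{14}\right)} = \frac{356 + i \sqrt{3}}{-432 + \left(-24 + \frac{3}{14}\right)} = \frac{356 + i \sqrt{3}}{-432 - \frac{333}{14}} = \frac{356 + i \sqrt{3}}{- \frac{6381}{14}} = \left(356 + i \sqrt{3}\right) \left(- \frac{14}{6381}\right) = - \frac{4984}{6381} - \frac{14 i \sqrt{3}}{6381}$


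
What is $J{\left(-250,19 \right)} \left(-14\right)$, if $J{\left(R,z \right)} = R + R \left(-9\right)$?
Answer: $-28000$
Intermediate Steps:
$J{\left(R,z \right)} = - 8 R$ ($J{\left(R,z \right)} = R - 9 R = - 8 R$)
$J{\left(-250,19 \right)} \left(-14\right) = \left(-8\right) \left(-250\right) \left(-14\right) = 2000 \left(-14\right) = -28000$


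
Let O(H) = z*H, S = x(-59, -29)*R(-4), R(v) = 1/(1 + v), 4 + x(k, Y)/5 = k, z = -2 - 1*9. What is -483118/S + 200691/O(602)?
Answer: -65719999/14190 ≈ -4631.4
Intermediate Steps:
z = -11 (z = -2 - 9 = -11)
x(k, Y) = -20 + 5*k
S = 105 (S = (-20 + 5*(-59))/(1 - 4) = (-20 - 295)/(-3) = -315*(-⅓) = 105)
O(H) = -11*H
-483118/S + 200691/O(602) = -483118/105 + 200691/((-11*602)) = -483118*1/105 + 200691/(-6622) = -483118/105 + 200691*(-1/6622) = -483118/105 - 200691/6622 = -65719999/14190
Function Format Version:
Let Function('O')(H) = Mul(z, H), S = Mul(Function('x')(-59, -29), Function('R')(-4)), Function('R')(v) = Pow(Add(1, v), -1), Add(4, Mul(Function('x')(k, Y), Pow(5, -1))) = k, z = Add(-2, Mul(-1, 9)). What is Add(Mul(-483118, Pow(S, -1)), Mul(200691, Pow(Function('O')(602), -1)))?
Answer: Rational(-65719999, 14190) ≈ -4631.4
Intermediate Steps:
z = -11 (z = Add(-2, -9) = -11)
Function('x')(k, Y) = Add(-20, Mul(5, k))
S = 105 (S = Mul(Add(-20, Mul(5, -59)), Pow(Add(1, -4), -1)) = Mul(Add(-20, -295), Pow(-3, -1)) = Mul(-315, Rational(-1, 3)) = 105)
Function('O')(H) = Mul(-11, H)
Add(Mul(-483118, Pow(S, -1)), Mul(200691, Pow(Function('O')(602), -1))) = Add(Mul(-483118, Pow(105, -1)), Mul(200691, Pow(Mul(-11, 602), -1))) = Add(Mul(-483118, Rational(1, 105)), Mul(200691, Pow(-6622, -1))) = Add(Rational(-483118, 105), Mul(200691, Rational(-1, 6622))) = Add(Rational(-483118, 105), Rational(-200691, 6622)) = Rational(-65719999, 14190)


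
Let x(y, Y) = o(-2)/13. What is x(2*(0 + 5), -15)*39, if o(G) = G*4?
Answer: -24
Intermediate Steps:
o(G) = 4*G
x(y, Y) = -8/13 (x(y, Y) = (4*(-2))/13 = -8*1/13 = -8/13)
x(2*(0 + 5), -15)*39 = -8/13*39 = -24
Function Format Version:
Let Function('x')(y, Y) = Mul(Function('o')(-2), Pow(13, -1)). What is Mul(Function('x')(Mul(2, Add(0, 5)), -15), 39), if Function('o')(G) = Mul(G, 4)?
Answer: -24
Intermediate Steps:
Function('o')(G) = Mul(4, G)
Function('x')(y, Y) = Rational(-8, 13) (Function('x')(y, Y) = Mul(Mul(4, -2), Pow(13, -1)) = Mul(-8, Rational(1, 13)) = Rational(-8, 13))
Mul(Function('x')(Mul(2, Add(0, 5)), -15), 39) = Mul(Rational(-8, 13), 39) = -24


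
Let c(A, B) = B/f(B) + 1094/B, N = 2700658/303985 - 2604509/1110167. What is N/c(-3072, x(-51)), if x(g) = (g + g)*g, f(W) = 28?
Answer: 80345660159465694/2285664600397350205 ≈ 0.035152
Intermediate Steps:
N = 2206449721521/337474115495 (N = 2700658*(1/303985) - 2604509*1/1110167 = 2700658/303985 - 2604509/1110167 = 2206449721521/337474115495 ≈ 6.5381)
x(g) = 2*g**2 (x(g) = (2*g)*g = 2*g**2)
c(A, B) = 1094/B + B/28 (c(A, B) = B/28 + 1094/B = 1094/B + B/28)
N/c(-3072, x(-51)) = 2206449721521/(337474115495*(1094/((2*(-51)**2)) + (2*(-51)**2)/28)) = 2206449721521/(337474115495*(1094/((2*2601)) + (2*2601)/28)) = 2206449721521/(337474115495*(1094/5202 + (1/28)*5202)) = 2206449721521/(337474115495*(1094*(1/5202) + 2601/14)) = 2206449721521/(337474115495*(547/2601 + 2601/14)) = 2206449721521/(337474115495*(6772859/36414)) = (2206449721521/337474115495)*(36414/6772859) = 80345660159465694/2285664600397350205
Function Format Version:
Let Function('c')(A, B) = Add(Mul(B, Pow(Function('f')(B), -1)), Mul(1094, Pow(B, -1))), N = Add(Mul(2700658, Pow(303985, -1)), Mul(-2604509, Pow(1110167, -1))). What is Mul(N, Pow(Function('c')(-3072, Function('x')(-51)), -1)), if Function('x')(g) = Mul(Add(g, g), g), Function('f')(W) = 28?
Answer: Rational(80345660159465694, 2285664600397350205) ≈ 0.035152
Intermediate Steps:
N = Rational(2206449721521, 337474115495) (N = Add(Mul(2700658, Rational(1, 303985)), Mul(-2604509, Rational(1, 1110167))) = Add(Rational(2700658, 303985), Rational(-2604509, 1110167)) = Rational(2206449721521, 337474115495) ≈ 6.5381)
Function('x')(g) = Mul(2, Pow(g, 2)) (Function('x')(g) = Mul(Mul(2, g), g) = Mul(2, Pow(g, 2)))
Function('c')(A, B) = Add(Mul(1094, Pow(B, -1)), Mul(Rational(1, 28), B)) (Function('c')(A, B) = Add(Mul(B, Pow(28, -1)), Mul(1094, Pow(B, -1))) = Add(Mul(B, Rational(1, 28)), Mul(1094, Pow(B, -1))) = Add(Mul(Rational(1, 28), B), Mul(1094, Pow(B, -1))) = Add(Mul(1094, Pow(B, -1)), Mul(Rational(1, 28), B)))
Mul(N, Pow(Function('c')(-3072, Function('x')(-51)), -1)) = Mul(Rational(2206449721521, 337474115495), Pow(Add(Mul(1094, Pow(Mul(2, Pow(-51, 2)), -1)), Mul(Rational(1, 28), Mul(2, Pow(-51, 2)))), -1)) = Mul(Rational(2206449721521, 337474115495), Pow(Add(Mul(1094, Pow(Mul(2, 2601), -1)), Mul(Rational(1, 28), Mul(2, 2601))), -1)) = Mul(Rational(2206449721521, 337474115495), Pow(Add(Mul(1094, Pow(5202, -1)), Mul(Rational(1, 28), 5202)), -1)) = Mul(Rational(2206449721521, 337474115495), Pow(Add(Mul(1094, Rational(1, 5202)), Rational(2601, 14)), -1)) = Mul(Rational(2206449721521, 337474115495), Pow(Add(Rational(547, 2601), Rational(2601, 14)), -1)) = Mul(Rational(2206449721521, 337474115495), Pow(Rational(6772859, 36414), -1)) = Mul(Rational(2206449721521, 337474115495), Rational(36414, 6772859)) = Rational(80345660159465694, 2285664600397350205)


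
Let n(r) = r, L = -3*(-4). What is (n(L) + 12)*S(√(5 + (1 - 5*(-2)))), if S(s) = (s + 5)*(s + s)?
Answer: 1728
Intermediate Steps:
L = 12
S(s) = 2*s*(5 + s) (S(s) = (5 + s)*(2*s) = 2*s*(5 + s))
(n(L) + 12)*S(√(5 + (1 - 5*(-2)))) = (12 + 12)*(2*√(5 + (1 - 5*(-2)))*(5 + √(5 + (1 - 5*(-2))))) = 24*(2*√(5 + (1 + 10))*(5 + √(5 + (1 + 10)))) = 24*(2*√(5 + 11)*(5 + √(5 + 11))) = 24*(2*√16*(5 + √16)) = 24*(2*4*(5 + 4)) = 24*(2*4*9) = 24*72 = 1728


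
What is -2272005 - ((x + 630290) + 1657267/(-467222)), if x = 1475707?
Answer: -2045497193177/467222 ≈ -4.3780e+6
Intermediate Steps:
-2272005 - ((x + 630290) + 1657267/(-467222)) = -2272005 - ((1475707 + 630290) + 1657267/(-467222)) = -2272005 - (2105997 + 1657267*(-1/467222)) = -2272005 - (2105997 - 1657267/467222) = -2272005 - 1*983966473067/467222 = -2272005 - 983966473067/467222 = -2045497193177/467222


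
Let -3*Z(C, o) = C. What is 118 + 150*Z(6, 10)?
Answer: -182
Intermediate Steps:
Z(C, o) = -C/3
118 + 150*Z(6, 10) = 118 + 150*(-1/3*6) = 118 + 150*(-2) = 118 - 300 = -182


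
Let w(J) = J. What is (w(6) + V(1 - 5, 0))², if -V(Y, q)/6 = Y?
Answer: 900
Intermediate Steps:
V(Y, q) = -6*Y
(w(6) + V(1 - 5, 0))² = (6 - 6*(1 - 5))² = (6 - 6*(-4))² = (6 + 24)² = 30² = 900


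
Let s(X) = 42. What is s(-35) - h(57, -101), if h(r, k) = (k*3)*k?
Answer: -30561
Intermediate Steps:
h(r, k) = 3*k**2 (h(r, k) = (3*k)*k = 3*k**2)
s(-35) - h(57, -101) = 42 - 3*(-101)**2 = 42 - 3*10201 = 42 - 1*30603 = 42 - 30603 = -30561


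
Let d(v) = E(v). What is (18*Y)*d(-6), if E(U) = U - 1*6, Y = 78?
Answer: -16848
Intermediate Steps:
E(U) = -6 + U (E(U) = U - 6 = -6 + U)
d(v) = -6 + v
(18*Y)*d(-6) = (18*78)*(-6 - 6) = 1404*(-12) = -16848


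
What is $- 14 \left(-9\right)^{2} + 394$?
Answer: $-740$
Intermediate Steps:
$- 14 \left(-9\right)^{2} + 394 = \left(-14\right) 81 + 394 = -1134 + 394 = -740$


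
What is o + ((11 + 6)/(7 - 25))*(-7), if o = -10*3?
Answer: -421/18 ≈ -23.389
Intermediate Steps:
o = -30
o + ((11 + 6)/(7 - 25))*(-7) = -30 + ((11 + 6)/(7 - 25))*(-7) = -30 + (17/(-18))*(-7) = -30 + (17*(-1/18))*(-7) = -30 - 17/18*(-7) = -30 + 119/18 = -421/18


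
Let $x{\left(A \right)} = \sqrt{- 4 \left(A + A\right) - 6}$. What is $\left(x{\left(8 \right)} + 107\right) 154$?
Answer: $16478 + 154 i \sqrt{70} \approx 16478.0 + 1288.5 i$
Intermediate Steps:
$x{\left(A \right)} = \sqrt{-6 - 8 A}$ ($x{\left(A \right)} = \sqrt{- 4 \cdot 2 A - 6} = \sqrt{- 8 A - 6} = \sqrt{-6 - 8 A}$)
$\left(x{\left(8 \right)} + 107\right) 154 = \left(\sqrt{-6 - 64} + 107\right) 154 = \left(\sqrt{-70} + 107\right) 154 = \left(i \sqrt{70} + 107\right) 154 = \left(107 + i \sqrt{70}\right) 154 = 16478 + 154 i \sqrt{70}$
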